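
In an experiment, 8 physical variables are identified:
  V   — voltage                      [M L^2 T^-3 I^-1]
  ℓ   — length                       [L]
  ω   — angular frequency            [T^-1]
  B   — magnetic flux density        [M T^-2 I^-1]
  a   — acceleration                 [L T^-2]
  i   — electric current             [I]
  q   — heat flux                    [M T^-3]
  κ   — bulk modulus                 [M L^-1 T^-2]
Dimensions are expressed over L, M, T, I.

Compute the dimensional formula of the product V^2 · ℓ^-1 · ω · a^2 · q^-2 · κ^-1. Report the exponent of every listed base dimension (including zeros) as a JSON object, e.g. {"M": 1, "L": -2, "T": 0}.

Exponent matrix [L,M,T,I] × [V,ℓ,ω,B,a,i,q,κ]:
  L: [ 2  1  0  0  1  0  0 -1]
  M: [ 1  0  0  1  0  0  1  1]
  T: [-3  0 -1 -2 -2  0 -3 -2]
  I: [-1  0  0 -1  0  1  0  0]
  [L]: (2)·2+(-1)·1+(1)·0+(2)·1+(-2)·0+(-1)·-1 = 6
  [M]: (2)·1+(-1)·0+(1)·0+(2)·0+(-2)·1+(-1)·1 = -1
  [T]: (2)·-3+(-1)·0+(1)·-1+(2)·-2+(-2)·-3+(-1)·-2 = -3
  [I]: (2)·-1+(-1)·0+(1)·0+(2)·0+(-2)·0+(-1)·0 = -2
⇒ L^6 M^-1 T^-3 I^-2

{"L": 6, "M": -1, "T": -3, "I": -2}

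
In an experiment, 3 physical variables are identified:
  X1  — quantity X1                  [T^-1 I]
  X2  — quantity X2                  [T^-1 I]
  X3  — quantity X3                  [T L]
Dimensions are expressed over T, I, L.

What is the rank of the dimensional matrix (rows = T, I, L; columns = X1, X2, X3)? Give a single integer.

Exponent matrix [T,I,L] × [X1,X2,X3]:
  T: [-1 -1  1]
  I: [ 1  1  0]
  L: [ 0  0  1]
Echelon form has 2 nonzero rows (pivots: X1,X3)

2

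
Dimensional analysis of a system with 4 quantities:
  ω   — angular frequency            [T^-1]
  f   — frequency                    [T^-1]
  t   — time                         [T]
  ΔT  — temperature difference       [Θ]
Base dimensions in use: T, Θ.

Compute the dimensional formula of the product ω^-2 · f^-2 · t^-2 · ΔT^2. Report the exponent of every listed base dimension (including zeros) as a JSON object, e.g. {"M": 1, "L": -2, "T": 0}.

{"T": 2, "Θ": 2}

Write exponents as rows T,Θ / cols ω,f,t,ΔT:
  T: [-1 -1  1  0]
  Θ: [ 0  0  0  1]
  [T]: (-2)·-1+(-2)·-1+(-2)·1+(2)·0 = 2
  [Θ]: (-2)·0+(-2)·0+(-2)·0+(2)·1 = 2
⇒ T^2 Θ^2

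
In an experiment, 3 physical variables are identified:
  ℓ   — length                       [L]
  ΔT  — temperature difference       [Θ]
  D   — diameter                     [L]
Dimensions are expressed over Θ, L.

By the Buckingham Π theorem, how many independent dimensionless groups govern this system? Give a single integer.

Exponent matrix [Θ,L] × [ℓ,ΔT,D]:
  Θ: [ 0  1  0]
  L: [ 1  0  1]
Echelon form has 2 nonzero rows (pivots: ℓ,ΔT)
n=3, r=2 ⇒ 1 dimensionless group

1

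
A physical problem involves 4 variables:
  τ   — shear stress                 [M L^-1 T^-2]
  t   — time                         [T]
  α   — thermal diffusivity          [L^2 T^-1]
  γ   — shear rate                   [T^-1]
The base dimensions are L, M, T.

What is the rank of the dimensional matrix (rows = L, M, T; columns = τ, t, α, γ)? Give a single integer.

3

Dimensional matrix (L×M×T by τ×t×α×γ):
  L: [-1  0  2  0]
  M: [ 1  0  0  0]
  T: [-2  1 -1 -1]
Row reduction gives pivot columns τ,t,α; rank = 3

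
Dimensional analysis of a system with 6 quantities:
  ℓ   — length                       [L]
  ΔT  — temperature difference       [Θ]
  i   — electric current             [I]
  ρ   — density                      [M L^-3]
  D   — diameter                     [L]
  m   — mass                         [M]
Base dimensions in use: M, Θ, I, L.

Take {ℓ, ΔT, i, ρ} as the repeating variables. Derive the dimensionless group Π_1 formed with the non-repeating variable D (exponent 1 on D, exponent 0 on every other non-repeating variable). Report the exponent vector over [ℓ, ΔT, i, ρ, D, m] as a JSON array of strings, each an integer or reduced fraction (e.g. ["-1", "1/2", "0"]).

["-1", "0", "0", "0", "1", "0"]

Write exponents as rows M,Θ,I,L / cols ℓ,ΔT,i,ρ,D,m:
  M: [ 0  0  0  1  0  1]
  Θ: [ 0  1  0  0  0  0]
  I: [ 0  0  1  0  0  0]
  L: [ 1  0  0 -3  1  0]
Echelon form has 4 nonzero rows (pivots: ℓ,ΔT,i,ρ)
Pivot set = {ℓ,ΔT,i,ρ}, free = {D,m}
RREF:
  r0: [   1    0    0    0    1    3]
  r1: [   0    1    0    0    0    0]
  r2: [   0    0    1    0    0    0]
  r3: [   0    0    0    1    0    1]
Fix exponent of D at 1, m at 0; solve each RREF row for its pivot's exponent:
  r0: exp(ℓ) + (1)·1 = 0 ⇒ exp(ℓ) = -1
  r1: exp(ΔT) + (0)·1 = 0 ⇒ exp(ΔT) = 0
  r2: exp(i) + (0)·1 = 0 ⇒ exp(i) = 0
  r3: exp(ρ) + (0)·1 = 0 ⇒ exp(ρ) = 0
Π_1 = ℓ^-1 · D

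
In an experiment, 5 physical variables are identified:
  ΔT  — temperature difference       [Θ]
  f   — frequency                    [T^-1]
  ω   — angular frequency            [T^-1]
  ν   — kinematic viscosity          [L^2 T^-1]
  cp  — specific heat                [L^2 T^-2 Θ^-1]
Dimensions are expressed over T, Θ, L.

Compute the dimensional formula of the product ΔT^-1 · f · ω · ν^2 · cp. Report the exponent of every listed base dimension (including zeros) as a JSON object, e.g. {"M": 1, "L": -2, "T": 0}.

Dimensional matrix (T×Θ×L by ΔT×f×ω×ν×cp):
  T: [ 0 -1 -1 -1 -2]
  Θ: [ 1  0  0  0 -1]
  L: [ 0  0  0  2  2]
  [T]: (-1)·0+(1)·-1+(1)·-1+(2)·-1+(1)·-2 = -6
  [Θ]: (-1)·1+(1)·0+(1)·0+(2)·0+(1)·-1 = -2
  [L]: (-1)·0+(1)·0+(1)·0+(2)·2+(1)·2 = 6
⇒ T^-6 Θ^-2 L^6

{"T": -6, "Θ": -2, "L": 6}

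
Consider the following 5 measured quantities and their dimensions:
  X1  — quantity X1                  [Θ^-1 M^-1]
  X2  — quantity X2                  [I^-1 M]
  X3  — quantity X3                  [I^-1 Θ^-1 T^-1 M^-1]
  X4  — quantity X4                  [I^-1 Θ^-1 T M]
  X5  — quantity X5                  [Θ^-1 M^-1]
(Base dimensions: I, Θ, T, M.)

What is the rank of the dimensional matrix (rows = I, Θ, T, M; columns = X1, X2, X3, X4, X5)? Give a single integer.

3

Exponent matrix [I,Θ,T,M] × [X1,X2,X3,X4,X5]:
  I: [ 0 -1 -1 -1  0]
  Θ: [-1  0 -1 -1 -1]
  T: [ 0  0 -1  1  0]
  M: [-1  1 -1  1 -1]
Row reduction gives pivot columns X1,X2,X3; rank = 3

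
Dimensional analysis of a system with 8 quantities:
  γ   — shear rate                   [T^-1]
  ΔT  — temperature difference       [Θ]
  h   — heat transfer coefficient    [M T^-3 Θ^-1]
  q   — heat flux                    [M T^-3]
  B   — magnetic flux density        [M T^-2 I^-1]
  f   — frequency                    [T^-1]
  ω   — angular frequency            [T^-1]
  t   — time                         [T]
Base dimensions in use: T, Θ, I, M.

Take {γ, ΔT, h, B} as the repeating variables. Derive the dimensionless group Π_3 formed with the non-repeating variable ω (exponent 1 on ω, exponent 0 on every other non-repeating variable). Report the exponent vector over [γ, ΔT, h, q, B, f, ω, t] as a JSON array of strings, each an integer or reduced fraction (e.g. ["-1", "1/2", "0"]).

["-1", "0", "0", "0", "0", "0", "1", "0"]

Dimensional matrix (T×Θ×I×M by γ×ΔT×h×q×B×f×ω×t):
  T: [-1  0 -3 -3 -2 -1 -1  1]
  Θ: [ 0  1 -1  0  0  0  0  0]
  I: [ 0  0  0  0 -1  0  0  0]
  M: [ 0  0  1  1  1  0  0  0]
RREF → pivots at {γ,ΔT,h,B} ⇒ r = 4
Pivot set = {γ,ΔT,h,B}, free = {q,f,ω,t}
RREF:
  r0: [   1    0    0    0    0    1    1   -1]
  r1: [   0    1    0    1    0    0    0    0]
  r2: [   0    0    1    1    0    0    0    0]
  r3: [   0    0    0    0    1    0    0    0]
Fix exponent of ω at 1, q at 0, f at 0, t at 0; solve each RREF row for its pivot's exponent:
  r0: exp(γ) + (1)·1 = 0 ⇒ exp(γ) = -1
  r1: exp(ΔT) + (0)·1 = 0 ⇒ exp(ΔT) = 0
  r2: exp(h) + (0)·1 = 0 ⇒ exp(h) = 0
  r3: exp(B) + (0)·1 = 0 ⇒ exp(B) = 0
Π_3 = γ^-1 · ω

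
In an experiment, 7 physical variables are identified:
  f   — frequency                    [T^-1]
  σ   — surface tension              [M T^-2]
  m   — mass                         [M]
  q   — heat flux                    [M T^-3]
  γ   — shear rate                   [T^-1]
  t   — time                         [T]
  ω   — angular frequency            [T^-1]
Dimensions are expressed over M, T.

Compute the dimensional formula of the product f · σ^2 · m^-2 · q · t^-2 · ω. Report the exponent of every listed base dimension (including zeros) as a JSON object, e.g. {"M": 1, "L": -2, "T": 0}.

Write exponents as rows M,T / cols f,σ,m,q,γ,t,ω:
  M: [ 0  1  1  1  0  0  0]
  T: [-1 -2  0 -3 -1  1 -1]
  [M]: (1)·0+(2)·1+(-2)·1+(1)·1+(-2)·0+(1)·0 = 1
  [T]: (1)·-1+(2)·-2+(-2)·0+(1)·-3+(-2)·1+(1)·-1 = -11
⇒ M T^-11

{"M": 1, "T": -11}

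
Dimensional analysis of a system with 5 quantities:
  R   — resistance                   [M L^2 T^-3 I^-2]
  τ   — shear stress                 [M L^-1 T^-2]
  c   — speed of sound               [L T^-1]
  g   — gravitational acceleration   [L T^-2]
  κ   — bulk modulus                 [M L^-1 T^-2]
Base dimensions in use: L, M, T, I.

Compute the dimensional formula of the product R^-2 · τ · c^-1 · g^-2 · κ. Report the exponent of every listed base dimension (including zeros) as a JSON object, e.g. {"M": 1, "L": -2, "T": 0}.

Dimensional matrix (L×M×T×I by R×τ×c×g×κ):
  L: [ 2 -1  1  1 -1]
  M: [ 1  1  0  0  1]
  T: [-3 -2 -1 -2 -2]
  I: [-2  0  0  0  0]
  [L]: (-2)·2+(1)·-1+(-1)·1+(-2)·1+(1)·-1 = -9
  [M]: (-2)·1+(1)·1+(-1)·0+(-2)·0+(1)·1 = 0
  [T]: (-2)·-3+(1)·-2+(-1)·-1+(-2)·-2+(1)·-2 = 7
  [I]: (-2)·-2+(1)·0+(-1)·0+(-2)·0+(1)·0 = 4
⇒ L^-9 T^7 I^4

{"L": -9, "M": 0, "T": 7, "I": 4}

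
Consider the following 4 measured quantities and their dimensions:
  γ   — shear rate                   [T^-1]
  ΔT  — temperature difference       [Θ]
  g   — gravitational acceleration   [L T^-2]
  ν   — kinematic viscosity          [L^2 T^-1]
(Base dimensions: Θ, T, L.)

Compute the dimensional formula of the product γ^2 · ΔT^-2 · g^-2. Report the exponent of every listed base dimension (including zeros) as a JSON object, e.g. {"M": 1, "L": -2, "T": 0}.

{"Θ": -2, "T": 2, "L": -2}

Write exponents as rows Θ,T,L / cols γ,ΔT,g,ν:
  Θ: [ 0  1  0  0]
  T: [-1  0 -2 -1]
  L: [ 0  0  1  2]
  [Θ]: (2)·0+(-2)·1+(-2)·0 = -2
  [T]: (2)·-1+(-2)·0+(-2)·-2 = 2
  [L]: (2)·0+(-2)·0+(-2)·1 = -2
⇒ Θ^-2 T^2 L^-2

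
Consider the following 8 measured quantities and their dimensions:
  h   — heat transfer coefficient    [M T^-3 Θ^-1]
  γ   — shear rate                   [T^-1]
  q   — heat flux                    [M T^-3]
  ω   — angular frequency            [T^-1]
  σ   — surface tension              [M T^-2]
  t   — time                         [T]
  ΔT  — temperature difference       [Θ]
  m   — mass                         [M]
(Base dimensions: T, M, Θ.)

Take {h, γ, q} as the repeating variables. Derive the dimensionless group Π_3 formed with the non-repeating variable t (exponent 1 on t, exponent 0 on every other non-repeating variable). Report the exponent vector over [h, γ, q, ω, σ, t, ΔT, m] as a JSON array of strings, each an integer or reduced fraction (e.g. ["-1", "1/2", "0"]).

["0", "1", "0", "0", "0", "1", "0", "0"]

Dimensional matrix (T×M×Θ by h×γ×q×ω×σ×t×ΔT×m):
  T: [-3 -1 -3 -1 -2  1  0  0]
  M: [ 1  0  1  0  1  0  0  1]
  Θ: [-1  0  0  0  0  0  1  0]
Row reduction gives pivot columns h,γ,q; rank = 3
Pivot set = {h,γ,q}, free = {ω,σ,t,ΔT,m}
RREF:
  r0: [   1    0    0    0    0    0   -1    0]
  r1: [   0    1    0    1   -1   -1    0   -3]
  r2: [   0    0    1    0    1    0    1    1]
Fix exponent of t at 1, ω at 0, σ at 0, ΔT at 0, m at 0; solve each RREF row for its pivot's exponent:
  r0: exp(h) + (0)·1 = 0 ⇒ exp(h) = 0
  r1: exp(γ) + (-1)·1 = 0 ⇒ exp(γ) = 1
  r2: exp(q) + (0)·1 = 0 ⇒ exp(q) = 0
Π_3 = γ · t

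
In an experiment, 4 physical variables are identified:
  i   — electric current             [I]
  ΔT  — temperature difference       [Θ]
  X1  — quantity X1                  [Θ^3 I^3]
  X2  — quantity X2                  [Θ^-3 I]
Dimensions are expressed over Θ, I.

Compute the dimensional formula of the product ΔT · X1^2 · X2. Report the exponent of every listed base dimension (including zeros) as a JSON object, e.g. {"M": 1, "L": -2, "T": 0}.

{"Θ": 4, "I": 7}

Exponent matrix [Θ,I] × [i,ΔT,X1,X2]:
  Θ: [ 0  1  3 -3]
  I: [ 1  0  3  1]
  [Θ]: (1)·1+(2)·3+(1)·-3 = 4
  [I]: (1)·0+(2)·3+(1)·1 = 7
⇒ Θ^4 I^7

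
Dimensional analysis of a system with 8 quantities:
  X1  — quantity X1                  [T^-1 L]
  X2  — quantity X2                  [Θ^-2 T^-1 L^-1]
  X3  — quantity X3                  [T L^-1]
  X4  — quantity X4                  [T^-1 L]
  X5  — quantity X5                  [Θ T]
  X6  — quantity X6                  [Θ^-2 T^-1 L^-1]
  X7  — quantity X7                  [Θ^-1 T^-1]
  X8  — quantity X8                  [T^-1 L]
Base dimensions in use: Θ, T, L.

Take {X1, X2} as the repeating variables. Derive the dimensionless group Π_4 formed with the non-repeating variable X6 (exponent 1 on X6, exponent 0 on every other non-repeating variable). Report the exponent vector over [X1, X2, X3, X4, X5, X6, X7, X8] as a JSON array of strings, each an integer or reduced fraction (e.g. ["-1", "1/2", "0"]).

["0", "-1", "0", "0", "0", "1", "0", "0"]

Dimensional matrix (Θ×T×L by X1×X2×X3×X4×X5×X6×X7×X8):
  Θ: [ 0 -2  0  0  1 -2 -1  0]
  T: [-1 -1  1 -1  1 -1 -1 -1]
  L: [ 1 -1 -1  1  0 -1  0  1]
Row reduction gives pivot columns X1,X2; rank = 2
Repeat: X1,X2; free: X3,X4,X5,X6,X7,X8
RREF:
  r0: [   1    0   -1    1 -1/2    0  1/2    1]
  r1: [   0    1    0    0 -1/2    1  1/2    0]
  r2: [   0    0    0    0    0    0    0    0]
Fix exponent of X6 at 1, X3 at 0, X4 at 0, X5 at 0, X7 at 0, X8 at 0; solve each RREF row for its pivot's exponent:
  r0: exp(X1) + (0)·1 = 0 ⇒ exp(X1) = 0
  r1: exp(X2) + (1)·1 = 0 ⇒ exp(X2) = -1
Π_4 = X2^-1 · X6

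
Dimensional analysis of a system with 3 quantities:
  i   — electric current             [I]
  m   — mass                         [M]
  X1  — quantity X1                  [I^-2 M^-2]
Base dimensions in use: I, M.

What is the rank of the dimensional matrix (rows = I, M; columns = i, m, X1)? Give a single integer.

Dimensional matrix (I×M by i×m×X1):
  I: [ 1  0 -2]
  M: [ 0  1 -2]
Row reduction gives pivot columns i,m; rank = 2

2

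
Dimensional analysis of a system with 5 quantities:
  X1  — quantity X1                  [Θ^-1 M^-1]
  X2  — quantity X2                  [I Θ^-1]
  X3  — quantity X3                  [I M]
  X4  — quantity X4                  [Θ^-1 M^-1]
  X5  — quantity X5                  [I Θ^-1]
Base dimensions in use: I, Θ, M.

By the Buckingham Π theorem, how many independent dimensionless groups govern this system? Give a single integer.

Write exponents as rows I,Θ,M / cols X1,X2,X3,X4,X5:
  I: [ 0  1  1  0  1]
  Θ: [-1 -1  0 -1 -1]
  M: [-1  0  1 -1  0]
RREF → pivots at {X1,X2} ⇒ r = 2
n=5, r=2 ⇒ 3 dimensionless groups

3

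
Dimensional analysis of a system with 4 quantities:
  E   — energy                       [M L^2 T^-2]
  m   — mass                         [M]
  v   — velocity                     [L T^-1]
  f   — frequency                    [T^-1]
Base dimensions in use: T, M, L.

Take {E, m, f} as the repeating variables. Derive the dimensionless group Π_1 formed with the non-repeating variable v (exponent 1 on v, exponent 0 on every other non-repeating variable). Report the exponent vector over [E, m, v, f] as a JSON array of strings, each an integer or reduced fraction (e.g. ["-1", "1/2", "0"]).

Exponent matrix [T,M,L] × [E,m,v,f]:
  T: [-2  0 -1 -1]
  M: [ 1  1  0  0]
  L: [ 2  0  1  0]
Echelon form has 3 nonzero rows (pivots: E,m,f)
Pivot set = {E,m,f}, free = {v}
RREF:
  r0: [   1    0  1/2    0]
  r1: [   0    1 -1/2    0]
  r2: [   0    0    0    1]
Fix exponent of v at 1; solve each RREF row for its pivot's exponent:
  r0: exp(E) + (1/2)·1 = 0 ⇒ exp(E) = -1/2
  r1: exp(m) + (-1/2)·1 = 0 ⇒ exp(m) = 1/2
  r2: exp(f) + (0)·1 = 0 ⇒ exp(f) = 0
Π_1 = E^(-1/2) · m^(1/2) · v

["-1/2", "1/2", "1", "0"]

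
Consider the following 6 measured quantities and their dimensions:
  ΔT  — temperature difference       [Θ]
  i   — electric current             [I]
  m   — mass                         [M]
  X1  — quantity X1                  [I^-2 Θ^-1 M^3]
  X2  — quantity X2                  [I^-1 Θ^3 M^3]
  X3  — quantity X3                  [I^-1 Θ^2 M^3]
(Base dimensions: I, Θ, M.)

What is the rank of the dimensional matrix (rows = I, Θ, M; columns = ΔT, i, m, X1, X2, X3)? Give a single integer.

3

Dimensional matrix (I×Θ×M by ΔT×i×m×X1×X2×X3):
  I: [ 0  1  0 -2 -1 -1]
  Θ: [ 1  0  0 -1  3  2]
  M: [ 0  0  1  3  3  3]
Row reduction gives pivot columns ΔT,i,m; rank = 3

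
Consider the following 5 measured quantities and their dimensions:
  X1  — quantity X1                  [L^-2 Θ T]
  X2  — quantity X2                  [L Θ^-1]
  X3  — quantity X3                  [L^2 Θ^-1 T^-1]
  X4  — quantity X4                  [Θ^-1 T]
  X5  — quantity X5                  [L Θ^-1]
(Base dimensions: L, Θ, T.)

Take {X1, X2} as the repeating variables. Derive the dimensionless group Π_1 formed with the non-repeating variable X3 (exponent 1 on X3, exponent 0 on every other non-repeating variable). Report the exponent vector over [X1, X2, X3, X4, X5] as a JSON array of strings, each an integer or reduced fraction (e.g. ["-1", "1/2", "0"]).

Exponent matrix [L,Θ,T] × [X1,X2,X3,X4,X5]:
  L: [-2  1  2  0  1]
  Θ: [ 1 -1 -1 -1 -1]
  T: [ 1  0 -1  1  0]
RREF → pivots at {X1,X2} ⇒ r = 2
Repeat: X1,X2; free: X3,X4,X5
RREF:
  r0: [   1    0   -1    1    0]
  r1: [   0    1    0    2    1]
  r2: [   0    0    0    0    0]
Fix exponent of X3 at 1, X4 at 0, X5 at 0; solve each RREF row for its pivot's exponent:
  r0: exp(X1) + (-1)·1 = 0 ⇒ exp(X1) = 1
  r1: exp(X2) + (0)·1 = 0 ⇒ exp(X2) = 0
Π_1 = X1 · X3

["1", "0", "1", "0", "0"]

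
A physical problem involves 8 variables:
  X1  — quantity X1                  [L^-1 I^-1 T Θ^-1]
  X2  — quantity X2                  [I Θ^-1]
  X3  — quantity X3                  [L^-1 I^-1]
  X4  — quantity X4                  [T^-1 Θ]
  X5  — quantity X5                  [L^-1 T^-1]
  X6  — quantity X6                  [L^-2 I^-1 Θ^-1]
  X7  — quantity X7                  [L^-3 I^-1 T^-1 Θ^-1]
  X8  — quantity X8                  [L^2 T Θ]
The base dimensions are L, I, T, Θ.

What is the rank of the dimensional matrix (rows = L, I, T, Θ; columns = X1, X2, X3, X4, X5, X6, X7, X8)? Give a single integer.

3

Dimensional matrix (L×I×T×Θ by X1×X2×X3×X4×X5×X6×X7×X8):
  L: [-1  0 -1  0 -1 -2 -3  2]
  I: [-1  1 -1  0  0 -1 -1  0]
  T: [ 1  0  0 -1 -1  0 -1  1]
  Θ: [-1 -1  0  1  0 -1 -1  1]
Echelon form has 3 nonzero rows (pivots: X1,X2,X3)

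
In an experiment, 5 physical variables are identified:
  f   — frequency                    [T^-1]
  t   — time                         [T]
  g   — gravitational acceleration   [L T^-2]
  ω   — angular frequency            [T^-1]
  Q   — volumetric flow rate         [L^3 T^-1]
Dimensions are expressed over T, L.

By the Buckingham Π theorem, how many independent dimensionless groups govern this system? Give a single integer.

3

Dimensional matrix (T×L by f×t×g×ω×Q):
  T: [-1  1 -2 -1 -1]
  L: [ 0  0  1  0  3]
Row reduction gives pivot columns f,g; rank = 2
n=5, r=2 ⇒ 3 dimensionless groups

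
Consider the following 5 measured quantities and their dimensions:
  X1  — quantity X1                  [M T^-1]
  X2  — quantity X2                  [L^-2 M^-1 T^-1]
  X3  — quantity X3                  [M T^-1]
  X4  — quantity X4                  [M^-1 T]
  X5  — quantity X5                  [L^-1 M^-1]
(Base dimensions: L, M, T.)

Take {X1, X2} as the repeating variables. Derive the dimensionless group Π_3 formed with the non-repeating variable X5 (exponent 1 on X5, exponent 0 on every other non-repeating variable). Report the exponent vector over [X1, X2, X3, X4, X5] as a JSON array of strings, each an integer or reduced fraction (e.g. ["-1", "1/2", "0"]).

["1/2", "-1/2", "0", "0", "1"]

Write exponents as rows L,M,T / cols X1,X2,X3,X4,X5:
  L: [ 0 -2  0  0 -1]
  M: [ 1 -1  1 -1 -1]
  T: [-1 -1 -1  1  0]
Echelon form has 2 nonzero rows (pivots: X1,X2)
Pivot set = {X1,X2}, free = {X3,X4,X5}
RREF:
  r0: [   1    0    1   -1 -1/2]
  r1: [   0    1    0    0  1/2]
  r2: [   0    0    0    0    0]
Fix exponent of X5 at 1, X3 at 0, X4 at 0; solve each RREF row for its pivot's exponent:
  r0: exp(X1) + (-1/2)·1 = 0 ⇒ exp(X1) = 1/2
  r1: exp(X2) + (1/2)·1 = 0 ⇒ exp(X2) = -1/2
Π_3 = X1^(1/2) · X2^(-1/2) · X5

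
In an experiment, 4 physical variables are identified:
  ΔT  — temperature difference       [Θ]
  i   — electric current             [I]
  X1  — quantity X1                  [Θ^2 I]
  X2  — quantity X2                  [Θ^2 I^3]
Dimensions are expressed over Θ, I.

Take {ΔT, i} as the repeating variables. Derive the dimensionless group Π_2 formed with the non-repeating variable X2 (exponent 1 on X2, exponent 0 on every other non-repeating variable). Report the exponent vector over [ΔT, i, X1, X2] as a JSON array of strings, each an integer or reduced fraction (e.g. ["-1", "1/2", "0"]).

["-2", "-3", "0", "1"]

Dimensional matrix (Θ×I by ΔT×i×X1×X2):
  Θ: [ 1  0  2  2]
  I: [ 0  1  1  3]
Row reduction gives pivot columns ΔT,i; rank = 2
Pivot set = {ΔT,i}, free = {X1,X2}
RREF:
  r0: [   1    0    2    2]
  r1: [   0    1    1    3]
Fix exponent of X2 at 1, X1 at 0; solve each RREF row for its pivot's exponent:
  r0: exp(ΔT) + (2)·1 = 0 ⇒ exp(ΔT) = -2
  r1: exp(i) + (3)·1 = 0 ⇒ exp(i) = -3
Π_2 = ΔT^-2 · i^-3 · X2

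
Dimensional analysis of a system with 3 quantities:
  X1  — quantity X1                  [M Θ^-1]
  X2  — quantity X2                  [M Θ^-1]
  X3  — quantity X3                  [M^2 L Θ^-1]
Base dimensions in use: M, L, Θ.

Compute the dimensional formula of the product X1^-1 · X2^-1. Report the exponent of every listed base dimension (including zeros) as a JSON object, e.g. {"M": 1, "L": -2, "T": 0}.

Dimensional matrix (M×L×Θ by X1×X2×X3):
  M: [ 1  1  2]
  L: [ 0  0  1]
  Θ: [-1 -1 -1]
  [M]: (-1)·1+(-1)·1 = -2
  [L]: (-1)·0+(-1)·0 = 0
  [Θ]: (-1)·-1+(-1)·-1 = 2
⇒ M^-2 Θ^2

{"M": -2, "L": 0, "Θ": 2}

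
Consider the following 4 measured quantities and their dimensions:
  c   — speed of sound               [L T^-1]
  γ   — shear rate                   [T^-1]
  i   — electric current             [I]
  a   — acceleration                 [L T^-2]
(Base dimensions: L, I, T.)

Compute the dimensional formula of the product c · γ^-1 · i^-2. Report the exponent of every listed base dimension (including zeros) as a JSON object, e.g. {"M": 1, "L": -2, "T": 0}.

Exponent matrix [L,I,T] × [c,γ,i,a]:
  L: [ 1  0  0  1]
  I: [ 0  0  1  0]
  T: [-1 -1  0 -2]
  [L]: (1)·1+(-1)·0+(-2)·0 = 1
  [I]: (1)·0+(-1)·0+(-2)·1 = -2
  [T]: (1)·-1+(-1)·-1+(-2)·0 = 0
⇒ L I^-2

{"L": 1, "I": -2, "T": 0}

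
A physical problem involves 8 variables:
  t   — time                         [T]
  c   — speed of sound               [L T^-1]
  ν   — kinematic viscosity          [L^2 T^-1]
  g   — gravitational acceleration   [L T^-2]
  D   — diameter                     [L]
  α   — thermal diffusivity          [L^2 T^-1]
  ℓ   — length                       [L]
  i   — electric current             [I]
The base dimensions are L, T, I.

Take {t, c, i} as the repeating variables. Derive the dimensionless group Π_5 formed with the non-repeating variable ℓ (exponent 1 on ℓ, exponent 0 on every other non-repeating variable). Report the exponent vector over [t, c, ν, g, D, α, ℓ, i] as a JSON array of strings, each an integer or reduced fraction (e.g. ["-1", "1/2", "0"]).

Dimensional matrix (L×T×I by t×c×ν×g×D×α×ℓ×i):
  L: [ 0  1  2  1  1  2  1  0]
  T: [ 1 -1 -1 -2  0 -1  0  0]
  I: [ 0  0  0  0  0  0  0  1]
Row reduction gives pivot columns t,c,i; rank = 3
Repeat: t,c,i; free: ν,g,D,α,ℓ
RREF:
  r0: [   1    0    1   -1    1    1    1    0]
  r1: [   0    1    2    1    1    2    1    0]
  r2: [   0    0    0    0    0    0    0    1]
Fix exponent of ℓ at 1, ν at 0, g at 0, D at 0, α at 0; solve each RREF row for its pivot's exponent:
  r0: exp(t) + (1)·1 = 0 ⇒ exp(t) = -1
  r1: exp(c) + (1)·1 = 0 ⇒ exp(c) = -1
  r2: exp(i) + (0)·1 = 0 ⇒ exp(i) = 0
Π_5 = t^-1 · c^-1 · ℓ

["-1", "-1", "0", "0", "0", "0", "1", "0"]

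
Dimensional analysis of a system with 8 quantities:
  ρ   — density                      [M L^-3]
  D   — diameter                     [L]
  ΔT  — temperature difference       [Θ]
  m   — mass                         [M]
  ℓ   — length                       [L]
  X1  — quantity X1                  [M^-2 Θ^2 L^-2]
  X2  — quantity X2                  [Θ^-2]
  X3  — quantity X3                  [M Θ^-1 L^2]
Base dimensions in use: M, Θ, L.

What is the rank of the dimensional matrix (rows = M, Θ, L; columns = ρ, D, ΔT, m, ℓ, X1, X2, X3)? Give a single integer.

3

Exponent matrix [M,Θ,L] × [ρ,D,ΔT,m,ℓ,X1,X2,X3]:
  M: [ 1  0  0  1  0 -2  0  1]
  Θ: [ 0  0  1  0  0  2 -2 -1]
  L: [-3  1  0  0  1 -2  0  2]
RREF → pivots at {ρ,D,ΔT} ⇒ r = 3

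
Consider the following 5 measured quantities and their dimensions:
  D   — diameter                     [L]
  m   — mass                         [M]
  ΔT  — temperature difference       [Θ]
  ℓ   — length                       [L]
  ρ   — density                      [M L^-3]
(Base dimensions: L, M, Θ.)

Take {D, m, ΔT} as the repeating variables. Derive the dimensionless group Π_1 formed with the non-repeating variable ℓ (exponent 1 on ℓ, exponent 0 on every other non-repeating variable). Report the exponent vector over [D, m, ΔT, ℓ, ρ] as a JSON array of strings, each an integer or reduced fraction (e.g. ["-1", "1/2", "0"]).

Dimensional matrix (L×M×Θ by D×m×ΔT×ℓ×ρ):
  L: [ 1  0  0  1 -3]
  M: [ 0  1  0  0  1]
  Θ: [ 0  0  1  0  0]
RREF → pivots at {D,m,ΔT} ⇒ r = 3
Pivot set = {D,m,ΔT}, free = {ℓ,ρ}
RREF:
  r0: [   1    0    0    1   -3]
  r1: [   0    1    0    0    1]
  r2: [   0    0    1    0    0]
Fix exponent of ℓ at 1, ρ at 0; solve each RREF row for its pivot's exponent:
  r0: exp(D) + (1)·1 = 0 ⇒ exp(D) = -1
  r1: exp(m) + (0)·1 = 0 ⇒ exp(m) = 0
  r2: exp(ΔT) + (0)·1 = 0 ⇒ exp(ΔT) = 0
Π_1 = D^-1 · ℓ

["-1", "0", "0", "1", "0"]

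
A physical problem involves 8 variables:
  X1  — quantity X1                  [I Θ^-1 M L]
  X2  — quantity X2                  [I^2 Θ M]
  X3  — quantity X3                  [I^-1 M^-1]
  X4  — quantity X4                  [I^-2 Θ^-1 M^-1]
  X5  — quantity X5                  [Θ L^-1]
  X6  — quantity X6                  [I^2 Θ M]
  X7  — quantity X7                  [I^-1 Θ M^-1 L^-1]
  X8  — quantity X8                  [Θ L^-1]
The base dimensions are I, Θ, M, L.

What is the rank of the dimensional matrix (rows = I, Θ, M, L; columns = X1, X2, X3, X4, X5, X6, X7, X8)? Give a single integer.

3

Dimensional matrix (I×Θ×M×L by X1×X2×X3×X4×X5×X6×X7×X8):
  I: [ 1  2 -1 -2  0  2 -1  0]
  Θ: [-1  1  0 -1  1  1  1  1]
  M: [ 1  1 -1 -1  0  1 -1  0]
  L: [ 1  0  0  0 -1  0 -1 -1]
RREF → pivots at {X1,X2,X3} ⇒ r = 3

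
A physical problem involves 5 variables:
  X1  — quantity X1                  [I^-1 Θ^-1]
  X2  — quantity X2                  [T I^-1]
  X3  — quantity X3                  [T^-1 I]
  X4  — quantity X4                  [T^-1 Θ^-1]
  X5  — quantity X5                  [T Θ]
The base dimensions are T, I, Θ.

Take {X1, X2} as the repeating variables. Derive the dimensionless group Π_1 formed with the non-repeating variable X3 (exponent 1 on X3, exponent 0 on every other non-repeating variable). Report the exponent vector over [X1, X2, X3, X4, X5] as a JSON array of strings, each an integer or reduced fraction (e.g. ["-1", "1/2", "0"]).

["0", "1", "1", "0", "0"]

Exponent matrix [T,I,Θ] × [X1,X2,X3,X4,X5]:
  T: [ 0  1 -1 -1  1]
  I: [-1 -1  1  0  0]
  Θ: [-1  0  0 -1  1]
RREF → pivots at {X1,X2} ⇒ r = 2
Repeat: X1,X2; free: X3,X4,X5
RREF:
  r0: [   1    0    0    1   -1]
  r1: [   0    1   -1   -1    1]
  r2: [   0    0    0    0    0]
Fix exponent of X3 at 1, X4 at 0, X5 at 0; solve each RREF row for its pivot's exponent:
  r0: exp(X1) + (0)·1 = 0 ⇒ exp(X1) = 0
  r1: exp(X2) + (-1)·1 = 0 ⇒ exp(X2) = 1
Π_1 = X2 · X3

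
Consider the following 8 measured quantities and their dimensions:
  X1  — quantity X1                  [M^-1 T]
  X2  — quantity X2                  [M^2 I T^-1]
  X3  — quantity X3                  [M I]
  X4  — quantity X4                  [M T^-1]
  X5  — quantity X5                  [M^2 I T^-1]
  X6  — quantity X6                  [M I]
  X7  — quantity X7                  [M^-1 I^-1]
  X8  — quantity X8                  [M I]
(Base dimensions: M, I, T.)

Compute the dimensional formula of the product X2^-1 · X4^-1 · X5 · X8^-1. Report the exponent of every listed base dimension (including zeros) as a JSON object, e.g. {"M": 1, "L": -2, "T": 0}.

{"M": -2, "I": -1, "T": 1}

Write exponents as rows M,I,T / cols X1,X2,X3,X4,X5,X6,X7,X8:
  M: [-1  2  1  1  2  1 -1  1]
  I: [ 0  1  1  0  1  1 -1  1]
  T: [ 1 -1  0 -1 -1  0  0  0]
  [M]: (-1)·2+(-1)·1+(1)·2+(-1)·1 = -2
  [I]: (-1)·1+(-1)·0+(1)·1+(-1)·1 = -1
  [T]: (-1)·-1+(-1)·-1+(1)·-1+(-1)·0 = 1
⇒ M^-2 I^-1 T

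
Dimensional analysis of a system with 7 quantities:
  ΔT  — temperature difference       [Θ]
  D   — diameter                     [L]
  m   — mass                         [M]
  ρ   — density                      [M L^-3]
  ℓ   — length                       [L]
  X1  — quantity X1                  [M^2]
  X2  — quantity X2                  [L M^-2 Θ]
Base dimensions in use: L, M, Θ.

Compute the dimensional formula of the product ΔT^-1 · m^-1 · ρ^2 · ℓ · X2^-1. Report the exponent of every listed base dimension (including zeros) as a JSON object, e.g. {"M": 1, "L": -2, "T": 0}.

Write exponents as rows L,M,Θ / cols ΔT,D,m,ρ,ℓ,X1,X2:
  L: [ 0  1  0 -3  1  0  1]
  M: [ 0  0  1  1  0  2 -2]
  Θ: [ 1  0  0  0  0  0  1]
  [L]: (-1)·0+(-1)·0+(2)·-3+(1)·1+(-1)·1 = -6
  [M]: (-1)·0+(-1)·1+(2)·1+(1)·0+(-1)·-2 = 3
  [Θ]: (-1)·1+(-1)·0+(2)·0+(1)·0+(-1)·1 = -2
⇒ L^-6 M^3 Θ^-2

{"L": -6, "M": 3, "Θ": -2}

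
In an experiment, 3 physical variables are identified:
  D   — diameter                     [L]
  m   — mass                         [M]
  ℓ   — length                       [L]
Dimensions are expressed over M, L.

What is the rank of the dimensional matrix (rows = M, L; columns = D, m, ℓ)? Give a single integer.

Exponent matrix [M,L] × [D,m,ℓ]:
  M: [ 0  1  0]
  L: [ 1  0  1]
RREF → pivots at {D,m} ⇒ r = 2

2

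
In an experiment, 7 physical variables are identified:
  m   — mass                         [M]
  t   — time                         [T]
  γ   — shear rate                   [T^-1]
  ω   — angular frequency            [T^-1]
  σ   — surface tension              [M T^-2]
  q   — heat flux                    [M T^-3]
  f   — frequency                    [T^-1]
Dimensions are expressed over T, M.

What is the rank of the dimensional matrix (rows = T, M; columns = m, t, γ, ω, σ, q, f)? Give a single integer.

2

Dimensional matrix (T×M by m×t×γ×ω×σ×q×f):
  T: [ 0  1 -1 -1 -2 -3 -1]
  M: [ 1  0  0  0  1  1  0]
Echelon form has 2 nonzero rows (pivots: m,t)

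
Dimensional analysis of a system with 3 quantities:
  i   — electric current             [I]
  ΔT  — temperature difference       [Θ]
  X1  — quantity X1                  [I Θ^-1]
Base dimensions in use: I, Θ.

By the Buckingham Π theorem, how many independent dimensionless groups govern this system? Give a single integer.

Write exponents as rows I,Θ / cols i,ΔT,X1:
  I: [ 1  0  1]
  Θ: [ 0  1 -1]
Row reduction gives pivot columns i,ΔT; rank = 2
3 vars − rank 2 = 1 Π group

1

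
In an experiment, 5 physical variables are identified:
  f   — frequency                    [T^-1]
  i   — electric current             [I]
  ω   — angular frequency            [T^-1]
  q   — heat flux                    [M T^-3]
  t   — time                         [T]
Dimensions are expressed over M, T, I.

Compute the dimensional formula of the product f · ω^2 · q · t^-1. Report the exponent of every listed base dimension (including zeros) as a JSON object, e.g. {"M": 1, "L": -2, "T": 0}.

{"M": 1, "T": -7, "I": 0}

Dimensional matrix (M×T×I by f×i×ω×q×t):
  M: [ 0  0  0  1  0]
  T: [-1  0 -1 -3  1]
  I: [ 0  1  0  0  0]
  [M]: (1)·0+(2)·0+(1)·1+(-1)·0 = 1
  [T]: (1)·-1+(2)·-1+(1)·-3+(-1)·1 = -7
  [I]: (1)·0+(2)·0+(1)·0+(-1)·0 = 0
⇒ M T^-7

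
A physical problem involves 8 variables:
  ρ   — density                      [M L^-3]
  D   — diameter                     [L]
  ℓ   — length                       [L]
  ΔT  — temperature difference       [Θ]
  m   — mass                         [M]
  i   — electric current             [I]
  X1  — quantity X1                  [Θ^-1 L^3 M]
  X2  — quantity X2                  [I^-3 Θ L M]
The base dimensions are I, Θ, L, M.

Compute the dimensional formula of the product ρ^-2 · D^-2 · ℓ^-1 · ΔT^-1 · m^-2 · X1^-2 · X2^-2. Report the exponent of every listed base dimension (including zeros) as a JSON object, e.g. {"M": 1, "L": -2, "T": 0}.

Dimensional matrix (I×Θ×L×M by ρ×D×ℓ×ΔT×m×i×X1×X2):
  I: [ 0  0  0  0  0  1  0 -3]
  Θ: [ 0  0  0  1  0  0 -1  1]
  L: [-3  1  1  0  0  0  3  1]
  M: [ 1  0  0  0  1  0  1  1]
  [I]: (-2)·0+(-2)·0+(-1)·0+(-1)·0+(-2)·0+(-2)·0+(-2)·-3 = 6
  [Θ]: (-2)·0+(-2)·0+(-1)·0+(-1)·1+(-2)·0+(-2)·-1+(-2)·1 = -1
  [L]: (-2)·-3+(-2)·1+(-1)·1+(-1)·0+(-2)·0+(-2)·3+(-2)·1 = -5
  [M]: (-2)·1+(-2)·0+(-1)·0+(-1)·0+(-2)·1+(-2)·1+(-2)·1 = -8
⇒ I^6 Θ^-1 L^-5 M^-8

{"I": 6, "Θ": -1, "L": -5, "M": -8}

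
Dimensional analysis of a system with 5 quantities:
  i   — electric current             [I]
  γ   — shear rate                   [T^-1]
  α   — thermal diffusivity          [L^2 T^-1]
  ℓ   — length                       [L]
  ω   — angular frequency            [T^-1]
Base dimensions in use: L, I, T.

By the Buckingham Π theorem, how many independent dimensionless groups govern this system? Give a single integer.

2

Exponent matrix [L,I,T] × [i,γ,α,ℓ,ω]:
  L: [ 0  0  2  1  0]
  I: [ 1  0  0  0  0]
  T: [ 0 -1 -1  0 -1]
RREF → pivots at {i,γ,α} ⇒ r = 3
5 vars − rank 3 = 2 Π groups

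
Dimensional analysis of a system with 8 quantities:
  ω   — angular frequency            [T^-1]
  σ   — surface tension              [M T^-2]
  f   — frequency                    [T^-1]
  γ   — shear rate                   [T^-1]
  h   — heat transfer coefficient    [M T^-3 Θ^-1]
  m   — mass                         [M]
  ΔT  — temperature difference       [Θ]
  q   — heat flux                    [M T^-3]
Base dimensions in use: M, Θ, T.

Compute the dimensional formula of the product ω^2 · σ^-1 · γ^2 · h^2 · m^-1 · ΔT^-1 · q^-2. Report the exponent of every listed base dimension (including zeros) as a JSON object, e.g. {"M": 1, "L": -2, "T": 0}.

{"M": -2, "Θ": -3, "T": -2}

Exponent matrix [M,Θ,T] × [ω,σ,f,γ,h,m,ΔT,q]:
  M: [ 0  1  0  0  1  1  0  1]
  Θ: [ 0  0  0  0 -1  0  1  0]
  T: [-1 -2 -1 -1 -3  0  0 -3]
  [M]: (2)·0+(-1)·1+(2)·0+(2)·1+(-1)·1+(-1)·0+(-2)·1 = -2
  [Θ]: (2)·0+(-1)·0+(2)·0+(2)·-1+(-1)·0+(-1)·1+(-2)·0 = -3
  [T]: (2)·-1+(-1)·-2+(2)·-1+(2)·-3+(-1)·0+(-1)·0+(-2)·-3 = -2
⇒ M^-2 Θ^-3 T^-2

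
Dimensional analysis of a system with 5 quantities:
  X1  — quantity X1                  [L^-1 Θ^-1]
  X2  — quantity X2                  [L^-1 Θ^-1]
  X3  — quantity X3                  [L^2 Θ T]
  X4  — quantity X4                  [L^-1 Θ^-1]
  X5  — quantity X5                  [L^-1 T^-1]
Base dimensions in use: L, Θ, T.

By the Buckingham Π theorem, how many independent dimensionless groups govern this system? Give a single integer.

3

Dimensional matrix (L×Θ×T by X1×X2×X3×X4×X5):
  L: [-1 -1  2 -1 -1]
  Θ: [-1 -1  1 -1  0]
  T: [ 0  0  1  0 -1]
Echelon form has 2 nonzero rows (pivots: X1,X3)
Π count = n − r = 5 − 2 = 3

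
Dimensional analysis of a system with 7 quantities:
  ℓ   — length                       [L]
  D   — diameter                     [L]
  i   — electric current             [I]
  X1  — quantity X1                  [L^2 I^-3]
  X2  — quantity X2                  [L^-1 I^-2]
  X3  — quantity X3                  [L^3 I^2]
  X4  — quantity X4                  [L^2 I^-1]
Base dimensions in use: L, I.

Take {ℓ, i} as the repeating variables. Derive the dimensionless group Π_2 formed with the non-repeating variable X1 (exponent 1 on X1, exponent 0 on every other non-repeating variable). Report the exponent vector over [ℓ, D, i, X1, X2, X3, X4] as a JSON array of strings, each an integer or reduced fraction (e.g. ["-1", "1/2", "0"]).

["-2", "0", "3", "1", "0", "0", "0"]

Dimensional matrix (L×I by ℓ×D×i×X1×X2×X3×X4):
  L: [ 1  1  0  2 -1  3  2]
  I: [ 0  0  1 -3 -2  2 -1]
Echelon form has 2 nonzero rows (pivots: ℓ,i)
Pivot set = {ℓ,i}, free = {D,X1,X2,X3,X4}
RREF:
  r0: [   1    1    0    2   -1    3    2]
  r1: [   0    0    1   -3   -2    2   -1]
Fix exponent of X1 at 1, D at 0, X2 at 0, X3 at 0, X4 at 0; solve each RREF row for its pivot's exponent:
  r0: exp(ℓ) + (2)·1 = 0 ⇒ exp(ℓ) = -2
  r1: exp(i) + (-3)·1 = 0 ⇒ exp(i) = 3
Π_2 = ℓ^-2 · i^3 · X1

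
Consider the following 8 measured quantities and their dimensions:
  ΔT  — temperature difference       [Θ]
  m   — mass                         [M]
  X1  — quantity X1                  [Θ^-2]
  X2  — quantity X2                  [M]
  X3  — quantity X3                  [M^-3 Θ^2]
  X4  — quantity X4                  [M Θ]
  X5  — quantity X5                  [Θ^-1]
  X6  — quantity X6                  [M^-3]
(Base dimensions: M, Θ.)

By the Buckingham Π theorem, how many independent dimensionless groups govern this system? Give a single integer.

6

Dimensional matrix (M×Θ by ΔT×m×X1×X2×X3×X4×X5×X6):
  M: [ 0  1  0  1 -3  1  0 -3]
  Θ: [ 1  0 -2  0  2  1 -1  0]
RREF → pivots at {ΔT,m} ⇒ r = 2
Π count = n − r = 8 − 2 = 6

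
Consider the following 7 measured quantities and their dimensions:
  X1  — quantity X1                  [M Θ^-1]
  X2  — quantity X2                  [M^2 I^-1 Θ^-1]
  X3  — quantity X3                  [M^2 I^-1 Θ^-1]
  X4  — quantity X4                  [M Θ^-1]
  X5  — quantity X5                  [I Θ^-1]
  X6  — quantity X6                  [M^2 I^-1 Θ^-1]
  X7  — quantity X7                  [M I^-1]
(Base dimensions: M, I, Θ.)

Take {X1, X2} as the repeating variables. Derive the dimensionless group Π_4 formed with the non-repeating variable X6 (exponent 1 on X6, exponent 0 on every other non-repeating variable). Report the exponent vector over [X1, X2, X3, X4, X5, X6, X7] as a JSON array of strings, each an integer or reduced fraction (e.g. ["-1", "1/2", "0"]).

["0", "-1", "0", "0", "0", "1", "0"]

Exponent matrix [M,I,Θ] × [X1,X2,X3,X4,X5,X6,X7]:
  M: [ 1  2  2  1  0  2  1]
  I: [ 0 -1 -1  0  1 -1 -1]
  Θ: [-1 -1 -1 -1 -1 -1  0]
Row reduction gives pivot columns X1,X2; rank = 2
Repeat: X1,X2; free: X3,X4,X5,X6,X7
RREF:
  r0: [   1    0    0    1    2    0   -1]
  r1: [   0    1    1    0   -1    1    1]
  r2: [   0    0    0    0    0    0    0]
Fix exponent of X6 at 1, X3 at 0, X4 at 0, X5 at 0, X7 at 0; solve each RREF row for its pivot's exponent:
  r0: exp(X1) + (0)·1 = 0 ⇒ exp(X1) = 0
  r1: exp(X2) + (1)·1 = 0 ⇒ exp(X2) = -1
Π_4 = X2^-1 · X6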